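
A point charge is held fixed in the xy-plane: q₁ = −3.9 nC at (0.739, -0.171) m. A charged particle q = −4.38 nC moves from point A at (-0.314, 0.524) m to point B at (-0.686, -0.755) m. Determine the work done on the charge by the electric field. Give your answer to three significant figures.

2.20×10⁻⁸ J

The work done by the electric force is W_field = −ΔU = −q(V_B − V_A) = q(V_A − V_B).
At A: distance to the source charge is 1.26 m; V_A = kq₁/r = -27.8 V.
At B: distance to the source charge is 1.54 m; V_B = kq₁/r = -22.8 V.
ΔV = V_B − V_A = 5.02 V.
W_field = −qΔV = −(-4.38×10⁻⁹ C)(5.02 V) = 2.20×10⁻⁸ J.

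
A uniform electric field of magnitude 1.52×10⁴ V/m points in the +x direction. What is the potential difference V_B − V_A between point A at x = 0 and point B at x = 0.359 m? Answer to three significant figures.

-5460 V

In a uniform field, potential decreases in the direction of E: V_B − V_A = −E·Δx.
V_B − V_A = −(1.52×10⁴ V/m)(0.359 m) = -5460 V.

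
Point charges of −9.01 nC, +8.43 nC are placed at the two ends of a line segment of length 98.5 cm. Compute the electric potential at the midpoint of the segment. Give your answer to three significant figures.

The total potential is the scalar sum of each charge's contribution, V = Σ kqᵢ/rᵢ.
Each charge is 0.492 m from the midpoint.
V = k[(-9.01×10⁻⁹)/(0.492) + (8.43×10⁻⁹)/(0.492)] = -10.6 V.

-10.6 V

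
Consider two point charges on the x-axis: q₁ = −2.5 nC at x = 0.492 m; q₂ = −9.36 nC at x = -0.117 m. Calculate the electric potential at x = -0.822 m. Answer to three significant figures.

The total potential is the scalar sum of each charge's contribution, V = Σ kqᵢ/rᵢ.
Distances from the field point to each charge: r₁ = 1.31 m, r₂ = 0.705 m.
V = k[(-2.50×10⁻⁹)/(1.31) + (-9.36×10⁻⁹)/(0.705)] = -136 V.

-136 V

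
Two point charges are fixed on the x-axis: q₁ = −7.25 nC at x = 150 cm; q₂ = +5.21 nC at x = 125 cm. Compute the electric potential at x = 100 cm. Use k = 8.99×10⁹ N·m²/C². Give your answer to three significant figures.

The total potential is the scalar sum of each charge's contribution, V = Σ kqᵢ/rᵢ.
Distances from the field point to each charge: r₁ = 0.500 m, r₂ = 0.250 m.
V = k[(-7.25×10⁻⁹)/(0.500) + (5.21×10⁻⁹)/(0.250)] = 57.0 V.

57.0 V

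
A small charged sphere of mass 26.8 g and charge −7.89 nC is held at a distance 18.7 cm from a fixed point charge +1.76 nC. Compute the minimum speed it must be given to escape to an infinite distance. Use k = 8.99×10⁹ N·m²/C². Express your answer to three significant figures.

To just escape, total mechanical energy must reach zero at infinity: ½mv²_min + U = 0, so ½mv²_min = −U = |kQq|/r.
|U| = |kQq|/r = (8.99×10⁹ N·m²/C²)(1.76×10⁻⁹)(7.89×10⁻⁹)/(0.187) = 6.68×10⁻⁷ J.
v_min = √(2|U|/m) = √(2·6.68×10⁻⁷/0.0268) = 7.06×10⁻³ m/s.

7.06×10⁻³ m/s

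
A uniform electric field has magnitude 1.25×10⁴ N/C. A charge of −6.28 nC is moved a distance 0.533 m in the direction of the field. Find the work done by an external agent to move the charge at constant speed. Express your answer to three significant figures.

4.18×10⁻⁵ J

The potential change for a displacement 0.533 m in the direction of the field is ΔV = −Ed = -6660 V.
W_ext = qΔV = 4.18×10⁻⁵ J.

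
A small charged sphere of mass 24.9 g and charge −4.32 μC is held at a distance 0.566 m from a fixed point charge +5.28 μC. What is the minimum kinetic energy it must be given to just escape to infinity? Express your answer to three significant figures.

To just escape, total mechanical energy must reach zero at infinity: ½mv²_min + U = 0, so ½mv²_min = −U = |kQq|/r.
|U| = |kQq|/r = (8.99×10⁹ N·m²/C²)(5.28×10⁻⁶)(4.32×10⁻⁶)/(0.566) = 0.362 J.

0.362 J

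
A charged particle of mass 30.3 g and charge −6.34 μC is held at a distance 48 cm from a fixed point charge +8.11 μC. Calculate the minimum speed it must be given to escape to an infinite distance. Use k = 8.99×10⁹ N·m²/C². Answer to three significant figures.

To just escape, total mechanical energy must reach zero at infinity: ½mv²_min + U = 0, so ½mv²_min = −U = |kQq|/r.
|U| = |kQq|/r = (8.99×10⁹ N·m²/C²)(8.11×10⁻⁶)(6.34×10⁻⁶)/(0.480) = 0.963 J.
v_min = √(2|U|/m) = √(2·0.963/0.0303) = 7.97 m/s.

7.97 m/s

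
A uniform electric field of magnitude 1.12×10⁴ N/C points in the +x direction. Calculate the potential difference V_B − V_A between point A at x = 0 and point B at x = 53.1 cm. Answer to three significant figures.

In a uniform field, potential decreases in the direction of E: V_B − V_A = −E·Δx.
V_B − V_A = −(1.12×10⁴ V/m)(0.531 m) = -5950 V.

-5950 V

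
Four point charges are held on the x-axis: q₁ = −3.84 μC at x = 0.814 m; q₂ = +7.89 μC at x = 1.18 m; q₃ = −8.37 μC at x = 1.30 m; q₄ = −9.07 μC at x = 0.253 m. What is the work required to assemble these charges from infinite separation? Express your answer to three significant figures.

-4.58 J

The assembly work is the sum of pairwise potential energies, U = Σ_{i<j} kqᵢqⱼ/rᵢⱼ.
Pair separations: r₁₂ = 0.366 m, r₁₃ = 0.486 m, r₁₄ = 0.561 m, r₂₃ = 0.120 m, r₂₄ = 0.927 m, r₃₄ = 1.05 m.
Summing all 6 pair terms gives U = -4.58 J.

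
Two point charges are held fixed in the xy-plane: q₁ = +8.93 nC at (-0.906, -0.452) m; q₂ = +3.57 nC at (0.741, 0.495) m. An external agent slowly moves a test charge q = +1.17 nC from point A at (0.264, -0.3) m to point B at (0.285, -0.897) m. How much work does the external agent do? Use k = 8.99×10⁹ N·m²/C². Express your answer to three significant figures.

-2.06×10⁻⁸ J

For quasistatic motion the external work equals the change in potential energy: W_ext = qΔV = q(V_B − V_A).
At A: distances to the source charges are 1.18 m, 0.927 m; V_A = Σ kqᵢ/rᵢ = 103 V.
At B: distances to the source charges are 1.27 m, 1.46 m; V_B = Σ kqᵢ/rᵢ = 85.1 V.
ΔV = V_B − V_A = -17.6 V.
W_ext = qΔV = (1.17×10⁻⁹ C)(-17.6 V) = -2.06×10⁻⁸ J.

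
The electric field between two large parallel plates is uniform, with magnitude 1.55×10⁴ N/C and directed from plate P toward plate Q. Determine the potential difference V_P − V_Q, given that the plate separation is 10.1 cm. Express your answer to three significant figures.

1570 V

In a uniform field, potential decreases in the direction of E: ΔV = −E·d for a displacement d parallel to E.
Going from Q to P is a displacement of 10.1 cm opposite to the field, so V_P − V_Q = +Ed = 1570 V.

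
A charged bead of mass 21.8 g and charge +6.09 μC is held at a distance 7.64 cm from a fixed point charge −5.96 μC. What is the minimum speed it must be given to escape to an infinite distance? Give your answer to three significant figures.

19.8 m/s

To just escape, total mechanical energy must reach zero at infinity: ½mv²_min + U = 0, so ½mv²_min = −U = |kQq|/r.
|U| = |kQq|/r = (8.99×10⁹ N·m²/C²)(5.96×10⁻⁶)(6.09×10⁻⁶)/(0.0764) = 4.27 J.
v_min = √(2|U|/m) = √(2·4.27/0.0218) = 19.8 m/s.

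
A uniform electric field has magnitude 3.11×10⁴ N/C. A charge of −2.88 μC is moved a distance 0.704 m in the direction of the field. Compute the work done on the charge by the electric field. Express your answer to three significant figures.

The potential change for a displacement 0.704 m in the direction of the field is ΔV = −Ed = -2.19×10⁴ V.
W_field = −qΔV = -0.0631 J.

-0.0631 J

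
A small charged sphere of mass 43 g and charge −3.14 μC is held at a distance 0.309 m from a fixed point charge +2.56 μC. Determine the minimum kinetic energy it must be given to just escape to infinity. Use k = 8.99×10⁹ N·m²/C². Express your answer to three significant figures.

0.234 J

To just escape, total mechanical energy must reach zero at infinity: ½mv²_min + U = 0, so ½mv²_min = −U = |kQq|/r.
|U| = |kQq|/r = (8.99×10⁹ N·m²/C²)(2.56×10⁻⁶)(3.14×10⁻⁶)/(0.309) = 0.234 J.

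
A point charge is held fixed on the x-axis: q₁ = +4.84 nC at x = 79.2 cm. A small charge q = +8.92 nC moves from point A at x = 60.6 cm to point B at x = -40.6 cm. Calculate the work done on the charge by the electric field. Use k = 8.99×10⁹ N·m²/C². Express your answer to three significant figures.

The work done by the electric force is W_field = −ΔU = −q(V_B − V_A) = q(V_A − V_B).
At A: distance to the source charge is 0.186 m; V_A = kq₁/r = 234 V.
At B: distance to the source charge is 1.20 m; V_B = kq₁/r = 36.3 V.
ΔV = V_B − V_A = -198 V.
W_field = −qΔV = −(8.92×10⁻⁹ C)(-198 V) = 1.76×10⁻⁶ J.

1.76×10⁻⁶ J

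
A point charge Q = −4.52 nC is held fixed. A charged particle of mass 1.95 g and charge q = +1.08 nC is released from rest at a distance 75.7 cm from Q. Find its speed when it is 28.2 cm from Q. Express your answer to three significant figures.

0.0100 m/s

Only the electrostatic force acts, so mechanical energy is conserved: ½mv² = U₁ − U₂ = kQq(1/r₁ − 1/r₂).
U₁ − U₂ = (8.99×10⁹ N·m²/C²)(-4.52×10⁻⁹ C)(1.08×10⁻⁹ C)(1/0.757 − 1/0.282) = 9.76×10⁻⁸ J.
v = √(2·9.76×10⁻⁸/1.95×10⁻³) = 0.0100 m/s.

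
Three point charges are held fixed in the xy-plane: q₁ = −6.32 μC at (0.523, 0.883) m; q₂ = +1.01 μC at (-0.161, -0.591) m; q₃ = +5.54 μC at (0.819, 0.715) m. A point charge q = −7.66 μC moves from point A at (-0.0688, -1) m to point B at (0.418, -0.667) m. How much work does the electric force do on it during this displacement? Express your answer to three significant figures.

-0.0389 J

The work done by the electric force is W_field = −ΔU = −q(V_B − V_A) = q(V_A − V_B).
At A: distances to the source charges are 1.97 m, 0.419 m, 1.93 m; V_A = Σ kqᵢ/rᵢ = 1.87×10⁴ V.
At B: distances to the source charges are 1.55 m, 0.584 m, 1.44 m; V_B = Σ kqᵢ/rᵢ = 1.36×10⁴ V.
ΔV = V_B − V_A = -5070 V.
W_field = −qΔV = −(-7.66×10⁻⁶ C)(-5070 V) = -0.0389 J.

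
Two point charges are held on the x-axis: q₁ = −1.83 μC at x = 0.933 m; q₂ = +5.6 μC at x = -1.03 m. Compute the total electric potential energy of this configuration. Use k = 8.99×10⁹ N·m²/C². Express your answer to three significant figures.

The assembly work is the sum of pairwise potential energies, U = Σ_{i<j} kqᵢqⱼ/rᵢⱼ.
Pair separations: r₁₂ = 1.96 m.
U = (-0.0469) = -0.0469 J.

-0.0469 J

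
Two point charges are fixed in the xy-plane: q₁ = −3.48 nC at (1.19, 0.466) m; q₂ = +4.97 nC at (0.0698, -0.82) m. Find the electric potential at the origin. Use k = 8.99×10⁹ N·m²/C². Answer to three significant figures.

The total potential is the scalar sum of each charge's contribution, V = Σ kqᵢ/rᵢ.
Distances from the field point to each charge: r₁ = 1.28 m, r₂ = 0.823 m.
V = k[(-3.48×10⁻⁹)/(1.28) + (4.97×10⁻⁹)/(0.823)] = 29.8 V.

29.8 V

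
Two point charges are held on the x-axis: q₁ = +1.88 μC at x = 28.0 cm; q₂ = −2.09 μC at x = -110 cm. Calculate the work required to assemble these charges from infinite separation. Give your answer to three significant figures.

-0.0256 J

The work to assemble the configuration equals its total potential energy, U = Σ kqᵢqⱼ/rᵢⱼ over all pairs.
Pair separations: r₁₂ = 1.38 m.
U = (-0.0256) = -0.0256 J.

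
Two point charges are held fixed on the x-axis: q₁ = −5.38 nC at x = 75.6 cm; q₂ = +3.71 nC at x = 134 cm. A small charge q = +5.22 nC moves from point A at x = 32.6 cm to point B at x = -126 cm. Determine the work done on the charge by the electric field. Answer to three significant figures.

-3.57×10⁻⁷ J

The work done by the electric force is W_field = −ΔU = −q(V_B − V_A) = q(V_A − V_B).
At A: distances to the source charges are 0.430 m, 1.01 m; V_A = Σ kqᵢ/rᵢ = -79.6 V.
At B: distances to the source charges are 2.02 m, 2.60 m; V_B = Σ kqᵢ/rᵢ = -11.2 V.
ΔV = V_B − V_A = 68.4 V.
W_field = −qΔV = −(5.22×10⁻⁹ C)(68.4 V) = -3.57×10⁻⁷ J.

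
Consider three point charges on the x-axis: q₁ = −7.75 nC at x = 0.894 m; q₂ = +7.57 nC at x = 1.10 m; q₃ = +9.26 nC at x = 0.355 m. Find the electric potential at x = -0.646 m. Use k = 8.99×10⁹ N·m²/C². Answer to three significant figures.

Electric potential is a scalar, so the contributions from each charge add algebraically: V = Σ kqᵢ/rᵢ.
Distances from the field point to each charge: r₁ = 1.54 m, r₂ = 1.75 m, r₃ = 1.00 m.
V = k[(-7.75×10⁻⁹)/(1.54) + (7.57×10⁻⁹)/(1.75) + (9.26×10⁻⁹)/(1.00)] = 76.9 V.

76.9 V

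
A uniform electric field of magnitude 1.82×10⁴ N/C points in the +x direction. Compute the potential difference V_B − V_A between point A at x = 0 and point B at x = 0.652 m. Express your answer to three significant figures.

-1.19×10⁴ V

In a uniform field, potential decreases in the direction of E: V_B − V_A = −E·Δx.
V_B − V_A = −(1.82×10⁴ V/m)(0.652 m) = -1.19×10⁴ V.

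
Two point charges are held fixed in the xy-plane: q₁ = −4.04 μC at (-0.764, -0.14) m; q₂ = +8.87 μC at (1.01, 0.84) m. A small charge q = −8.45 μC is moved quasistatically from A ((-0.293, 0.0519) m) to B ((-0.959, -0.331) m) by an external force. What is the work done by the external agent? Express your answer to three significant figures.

0.669 J

For quasistatic motion the external work equals the change in potential energy: W_ext = qΔV = q(V_B − V_A).
At A: distances to the source charges are 0.509 m, 1.52 m; V_A = Σ kqᵢ/rᵢ = -1.90×10⁴ V.
At B: distances to the source charges are 0.273 m, 2.29 m; V_B = Σ kqᵢ/rᵢ = -9.83×10⁴ V.
ΔV = V_B − V_A = -7.92×10⁴ V.
W_ext = qΔV = (-8.45×10⁻⁶ C)(-7.92×10⁴ V) = 0.669 J.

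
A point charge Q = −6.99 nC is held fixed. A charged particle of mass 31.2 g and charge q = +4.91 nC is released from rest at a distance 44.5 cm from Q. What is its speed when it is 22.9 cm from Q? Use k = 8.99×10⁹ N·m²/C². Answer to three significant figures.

Only the electrostatic force acts, so mechanical energy is conserved: ½mv² = U₁ − U₂ = kQq(1/r₁ − 1/r₂).
U₁ − U₂ = (8.99×10⁹ N·m²/C²)(-6.99×10⁻⁹ C)(4.91×10⁻⁹ C)(1/0.445 − 1/0.229) = 6.54×10⁻⁷ J.
v = √(2·6.54×10⁻⁷/0.0312) = 6.47×10⁻³ m/s.

6.47×10⁻³ m/s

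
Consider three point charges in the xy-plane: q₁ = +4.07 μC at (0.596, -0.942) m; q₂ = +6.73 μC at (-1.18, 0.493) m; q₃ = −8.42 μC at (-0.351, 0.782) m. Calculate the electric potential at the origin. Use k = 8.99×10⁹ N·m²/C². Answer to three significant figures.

The total potential is the scalar sum of each charge's contribution, V = Σ kqᵢ/rᵢ.
Distances from the field point to each charge: r₁ = 1.11 m, r₂ = 1.28 m, r₃ = 0.857 m.
V = k[(4.07×10⁻⁶)/(1.11) + (6.73×10⁻⁶)/(1.28) + (-8.42×10⁻⁶)/(0.857)] = -8180 V.

-8180 V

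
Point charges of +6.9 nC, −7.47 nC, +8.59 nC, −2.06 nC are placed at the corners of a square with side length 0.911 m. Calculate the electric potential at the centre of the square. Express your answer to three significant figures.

Electric potential is a scalar, so the contributions from each charge add algebraically: V = Σ kqᵢ/rᵢ.
The distance from each corner to the centre is a√2/2 = 0.644 m.
V = k[(6.90×10⁻⁹)/(0.644) + (-7.47×10⁻⁹)/(0.644) + (8.59×10⁻⁹)/(0.644) + (-2.06×10⁻⁹)/(0.644)] = 83.2 V.

83.2 V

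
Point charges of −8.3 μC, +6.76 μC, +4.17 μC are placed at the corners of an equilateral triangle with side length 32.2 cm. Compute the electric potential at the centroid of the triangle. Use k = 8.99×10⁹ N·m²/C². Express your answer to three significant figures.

Electric potential is a scalar, so the contributions from each charge add algebraically: V = Σ kqᵢ/rᵢ.
The distance from each vertex to the centroid is a/√3 = 0.186 m.
V = k[(-8.30×10⁻⁶)/(0.186) + (6.76×10⁻⁶)/(0.186) + (4.17×10⁻⁶)/(0.186)] = 1.27×10⁵ V.

1.27×10⁵ V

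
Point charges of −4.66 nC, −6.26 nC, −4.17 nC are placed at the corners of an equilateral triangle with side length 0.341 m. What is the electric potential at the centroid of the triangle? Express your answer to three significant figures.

-689 V

Electric potential is a scalar, so the contributions from each charge add algebraically: V = Σ kqᵢ/rᵢ.
The distance from each vertex to the centroid is a/√3 = 0.197 m.
V = k[(-4.66×10⁻⁹)/(0.197) + (-6.26×10⁻⁹)/(0.197) + (-4.17×10⁻⁹)/(0.197)] = -689 V.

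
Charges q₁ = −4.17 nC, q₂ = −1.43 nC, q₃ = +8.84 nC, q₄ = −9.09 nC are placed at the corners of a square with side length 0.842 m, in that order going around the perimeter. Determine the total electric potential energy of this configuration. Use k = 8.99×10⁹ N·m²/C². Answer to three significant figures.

The assembly work is the sum of pairwise potential energies, U = Σ_{i<j} kqᵢqⱼ/rᵢⱼ.
The four side pairs have separation 0.842 m and the two diagonal pairs 1.19 m.
Summing all 6 pair terms gives U = -7.05×10⁻⁷ J.

-7.05×10⁻⁷ J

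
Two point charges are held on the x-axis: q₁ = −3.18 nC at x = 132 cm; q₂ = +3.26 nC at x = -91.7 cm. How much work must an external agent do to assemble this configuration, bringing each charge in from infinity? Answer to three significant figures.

The work to assemble the configuration equals its total potential energy, U = Σ kqᵢqⱼ/rᵢⱼ over all pairs.
Pair separations: r₁₂ = 2.24 m.
U = (-4.17×10⁻⁸) = -4.17×10⁻⁸ J.

-4.17×10⁻⁸ J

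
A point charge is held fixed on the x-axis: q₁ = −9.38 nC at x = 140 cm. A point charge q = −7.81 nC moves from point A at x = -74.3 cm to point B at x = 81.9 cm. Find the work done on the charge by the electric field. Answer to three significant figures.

The work done by the electric force is W_field = −ΔU = −q(V_B − V_A) = q(V_A − V_B).
At A: distance to the source charge is 2.14 m; V_A = kq₁/r = -39.3 V.
At B: distance to the source charge is 0.581 m; V_B = kq₁/r = -145 V.
ΔV = V_B − V_A = -106 V.
W_field = −qΔV = −(-7.81×10⁻⁹ C)(-106 V) = -8.26×10⁻⁷ J.

-8.26×10⁻⁷ J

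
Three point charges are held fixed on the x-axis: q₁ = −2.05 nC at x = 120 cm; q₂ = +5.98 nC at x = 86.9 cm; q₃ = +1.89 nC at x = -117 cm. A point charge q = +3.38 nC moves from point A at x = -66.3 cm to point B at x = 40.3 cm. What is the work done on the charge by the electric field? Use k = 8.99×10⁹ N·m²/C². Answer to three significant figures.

The work done by the electric force is W_field = −ΔU = −q(V_B − V_A) = q(V_A − V_B).
At A: distances to the source charges are 1.86 m, 1.53 m, 0.507 m; V_A = Σ kqᵢ/rᵢ = 58.7 V.
At B: distances to the source charges are 0.797 m, 0.466 m, 1.57 m; V_B = Σ kqᵢ/rᵢ = 103 V.
ΔV = V_B − V_A = 44.3 V.
W_field = −qΔV = −(3.38×10⁻⁹ C)(44.3 V) = -1.50×10⁻⁷ J.

-1.50×10⁻⁷ J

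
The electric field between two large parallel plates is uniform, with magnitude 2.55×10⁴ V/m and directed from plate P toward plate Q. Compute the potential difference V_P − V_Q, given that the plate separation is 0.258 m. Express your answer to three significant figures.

In a uniform field, potential decreases in the direction of E: ΔV = −E·d for a displacement d parallel to E.
Going from Q to P is a displacement of 0.258 m opposite to the field, so V_P − V_Q = +Ed = 6580 V.

6580 V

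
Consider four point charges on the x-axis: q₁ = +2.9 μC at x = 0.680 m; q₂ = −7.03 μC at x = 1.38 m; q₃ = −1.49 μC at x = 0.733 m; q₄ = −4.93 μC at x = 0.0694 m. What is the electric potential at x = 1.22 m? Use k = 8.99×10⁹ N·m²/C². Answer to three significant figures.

Electric potential is a scalar, so the contributions from each charge add algebraically: V = Σ kqᵢ/rᵢ.
Distances from the field point to each charge: r₁ = 0.540 m, r₂ = 0.160 m, r₃ = 0.487 m, r₄ = 1.15 m.
V = k[(2.90×10⁻⁶)/(0.540) + (-7.03×10⁻⁶)/(0.160) + (-1.49×10⁻⁶)/(0.487) + (-4.93×10⁻⁶)/(1.15)] = -4.13×10⁵ V.

-4.13×10⁵ V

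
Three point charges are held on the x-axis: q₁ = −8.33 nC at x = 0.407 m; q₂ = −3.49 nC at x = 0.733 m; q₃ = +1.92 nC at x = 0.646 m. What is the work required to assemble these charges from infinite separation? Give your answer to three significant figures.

The work to assemble the configuration equals its total potential energy, U = Σ kqᵢqⱼ/rᵢⱼ over all pairs.
Pair separations: r₁₂ = 0.326 m, r₁₃ = 0.239 m, r₂₃ = 0.0870 m.
U = (8.02×10⁻⁷) + (-6.02×10⁻⁷) + (-6.92×10⁻⁷) = -4.92×10⁻⁷ J.

-4.92×10⁻⁷ J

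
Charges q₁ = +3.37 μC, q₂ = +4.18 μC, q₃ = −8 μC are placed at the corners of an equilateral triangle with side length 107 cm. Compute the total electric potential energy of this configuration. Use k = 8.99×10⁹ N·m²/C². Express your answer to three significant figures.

The assembly work is the sum of pairwise potential energies, U = Σ_{i<j} kqᵢqⱼ/rᵢⱼ.
All three pair separations equal the side length, 1.07 m.
U = (0.118) + (-0.227) + (-0.281) = -0.389 J.

-0.389 J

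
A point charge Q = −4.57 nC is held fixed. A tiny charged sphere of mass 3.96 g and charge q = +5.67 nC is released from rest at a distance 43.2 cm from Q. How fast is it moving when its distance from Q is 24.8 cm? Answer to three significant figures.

0.0142 m/s

Only the electrostatic force acts, so mechanical energy is conserved: ½mv² = U₁ − U₂ = kQq(1/r₁ − 1/r₂).
U₁ − U₂ = (8.99×10⁹ N·m²/C²)(-4.57×10⁻⁹ C)(5.67×10⁻⁹ C)(1/0.432 − 1/0.248) = 4.00×10⁻⁷ J.
v = √(2·4.00×10⁻⁷/3.96×10⁻³) = 0.0142 m/s.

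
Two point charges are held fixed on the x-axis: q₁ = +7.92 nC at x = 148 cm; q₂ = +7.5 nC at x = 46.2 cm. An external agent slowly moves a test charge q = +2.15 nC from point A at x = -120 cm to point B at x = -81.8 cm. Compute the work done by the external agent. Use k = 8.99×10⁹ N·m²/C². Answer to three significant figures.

3.55×10⁻⁸ J

For quasistatic motion the external work equals the change in potential energy: W_ext = qΔV = q(V_B − V_A).
At A: distances to the source charges are 2.68 m, 1.66 m; V_A = Σ kqᵢ/rᵢ = 67.1 V.
At B: distances to the source charges are 2.30 m, 1.28 m; V_B = Σ kqᵢ/rᵢ = 83.7 V.
ΔV = V_B − V_A = 16.5 V.
W_ext = qΔV = (2.15×10⁻⁹ C)(16.5 V) = 3.55×10⁻⁸ J.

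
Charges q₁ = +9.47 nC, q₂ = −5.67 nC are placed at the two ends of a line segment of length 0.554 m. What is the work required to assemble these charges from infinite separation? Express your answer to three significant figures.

The work to assemble the configuration equals its total potential energy, U = Σ kqᵢqⱼ/rᵢⱼ over all pairs.
The separation is r = 0.554 m.
U = (-8.71×10⁻⁷) = -8.71×10⁻⁷ J.

-8.71×10⁻⁷ J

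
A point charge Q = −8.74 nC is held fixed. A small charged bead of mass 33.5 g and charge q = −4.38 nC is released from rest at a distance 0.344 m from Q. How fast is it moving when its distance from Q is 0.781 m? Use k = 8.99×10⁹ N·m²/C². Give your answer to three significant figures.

5.78×10⁻³ m/s

Only the electrostatic force acts, so mechanical energy is conserved: ½mv² = U₁ − U₂ = kQq(1/r₁ − 1/r₂).
U₁ − U₂ = (8.99×10⁹ N·m²/C²)(-8.74×10⁻⁹ C)(-4.38×10⁻⁹ C)(1/0.344 − 1/0.781) = 5.60×10⁻⁷ J.
v = √(2·5.60×10⁻⁷/0.0335) = 5.78×10⁻³ m/s.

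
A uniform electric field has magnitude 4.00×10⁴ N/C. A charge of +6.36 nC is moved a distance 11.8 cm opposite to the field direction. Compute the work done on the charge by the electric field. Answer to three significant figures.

-3.00×10⁻⁵ J

The potential change for a displacement 11.8 cm opposite to the field direction is ΔV = +Ed = 4720 V.
W_field = −qΔV = -3.00×10⁻⁵ J.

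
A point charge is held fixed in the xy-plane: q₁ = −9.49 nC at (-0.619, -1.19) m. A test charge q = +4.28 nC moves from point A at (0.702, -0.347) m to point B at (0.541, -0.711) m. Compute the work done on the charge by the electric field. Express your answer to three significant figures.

5.79×10⁻⁸ J

The work done by the electric force is W_field = −ΔU = −q(V_B − V_A) = q(V_A − V_B).
At A: distance to the source charge is 1.57 m; V_A = kq₁/r = -54.4 V.
At B: distance to the source charge is 1.26 m; V_B = kq₁/r = -68.0 V.
ΔV = V_B − V_A = -13.5 V.
W_field = −qΔV = −(4.28×10⁻⁹ C)(-13.5 V) = 5.79×10⁻⁸ J.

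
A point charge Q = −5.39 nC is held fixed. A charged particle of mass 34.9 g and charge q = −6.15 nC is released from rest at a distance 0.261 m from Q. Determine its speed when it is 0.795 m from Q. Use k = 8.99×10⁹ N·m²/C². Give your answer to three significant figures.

Only the electrostatic force acts, so mechanical energy is conserved: ½mv² = U₁ − U₂ = kQq(1/r₁ − 1/r₂).
U₁ − U₂ = (8.99×10⁹ N·m²/C²)(-5.39×10⁻⁹ C)(-6.15×10⁻⁹ C)(1/0.261 − 1/0.795) = 7.67×10⁻⁷ J.
v = √(2·7.67×10⁻⁷/0.0349) = 6.63×10⁻³ m/s.

6.63×10⁻³ m/s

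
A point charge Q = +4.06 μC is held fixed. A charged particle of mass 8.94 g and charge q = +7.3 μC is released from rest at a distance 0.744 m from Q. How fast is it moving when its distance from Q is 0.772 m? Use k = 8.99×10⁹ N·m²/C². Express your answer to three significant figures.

Only the electrostatic force acts, so mechanical energy is conserved: ½mv² = U₁ − U₂ = kQq(1/r₁ − 1/r₂).
U₁ − U₂ = (8.99×10⁹ N·m²/C²)(4.06×10⁻⁶ C)(7.30×10⁻⁶ C)(1/0.744 − 1/0.772) = 0.0130 J.
v = √(2·0.0130/8.94×10⁻³) = 1.70 m/s.

1.70 m/s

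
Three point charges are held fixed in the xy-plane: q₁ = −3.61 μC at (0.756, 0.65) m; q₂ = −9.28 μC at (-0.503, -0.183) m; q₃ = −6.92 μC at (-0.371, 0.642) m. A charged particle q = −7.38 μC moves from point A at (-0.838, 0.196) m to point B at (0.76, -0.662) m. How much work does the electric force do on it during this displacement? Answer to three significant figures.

1.17 J

The work done by the electric force is W_field = −ΔU = −q(V_B − V_A) = q(V_A − V_B).
At A: distances to the source charges are 1.66 m, 0.506 m, 0.646 m; V_A = Σ kqᵢ/rᵢ = -2.81×10⁵ V.
At B: distances to the source charges are 1.31 m, 1.35 m, 1.73 m; V_B = Σ kqᵢ/rᵢ = -1.23×10⁵ V.
ΔV = V_B − V_A = 1.58×10⁵ V.
W_field = −qΔV = −(-7.38×10⁻⁶ C)(1.58×10⁵ V) = 1.17 J.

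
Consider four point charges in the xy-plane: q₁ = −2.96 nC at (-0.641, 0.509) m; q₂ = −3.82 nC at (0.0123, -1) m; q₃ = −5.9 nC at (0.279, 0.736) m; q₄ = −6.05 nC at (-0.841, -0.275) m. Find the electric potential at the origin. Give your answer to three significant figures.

The total potential is the scalar sum of each charge's contribution, V = Σ kqᵢ/rᵢ.
Distances from the field point to each charge: r₁ = 0.819 m, r₂ = 1.00 m, r₃ = 0.787 m, r₄ = 0.885 m.
V = k[(-2.96×10⁻⁹)/(0.819) + (-3.82×10⁻⁹)/(1.00) + (-5.90×10⁻⁹)/(0.787) + (-6.05×10⁻⁹)/(0.885)] = -196 V.

-196 V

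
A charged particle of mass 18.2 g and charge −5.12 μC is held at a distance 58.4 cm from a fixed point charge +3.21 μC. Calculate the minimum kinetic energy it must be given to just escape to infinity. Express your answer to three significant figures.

0.253 J

To just escape, total mechanical energy must reach zero at infinity: ½mv²_min + U = 0, so ½mv²_min = −U = |kQq|/r.
|U| = |kQq|/r = (8.99×10⁹ N·m²/C²)(3.21×10⁻⁶)(5.12×10⁻⁶)/(0.584) = 0.253 J.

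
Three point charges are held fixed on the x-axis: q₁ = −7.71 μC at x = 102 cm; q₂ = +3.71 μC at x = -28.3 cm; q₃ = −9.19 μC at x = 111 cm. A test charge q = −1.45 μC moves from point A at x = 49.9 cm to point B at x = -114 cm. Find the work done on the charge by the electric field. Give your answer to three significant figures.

0.284 J

The work done by the electric force is W_field = −ΔU = −q(V_B − V_A) = q(V_A − V_B).
At A: distances to the source charges are 0.521 m, 0.782 m, 0.611 m; V_A = Σ kqᵢ/rᵢ = -2.26×10⁵ V.
At B: distances to the source charges are 2.16 m, 0.857 m, 2.25 m; V_B = Σ kqᵢ/rᵢ = -2.99×10⁴ V.
ΔV = V_B − V_A = 1.96×10⁵ V.
W_field = −qΔV = −(-1.45×10⁻⁶ C)(1.96×10⁵ V) = 0.284 J.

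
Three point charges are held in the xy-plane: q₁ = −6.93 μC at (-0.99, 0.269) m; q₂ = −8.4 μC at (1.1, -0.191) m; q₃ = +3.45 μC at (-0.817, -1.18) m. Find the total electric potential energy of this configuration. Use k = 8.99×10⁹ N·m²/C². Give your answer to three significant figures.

The assembly work is the sum of pairwise potential energies, U = Σ_{i<j} kqᵢqⱼ/rᵢⱼ.
Pair separations: r₁₂ = 2.14 m, r₁₃ = 1.46 m, r₂₃ = 2.16 m.
U = (0.245) + (-0.147) + (-0.121) = -0.0235 J.

-0.0235 J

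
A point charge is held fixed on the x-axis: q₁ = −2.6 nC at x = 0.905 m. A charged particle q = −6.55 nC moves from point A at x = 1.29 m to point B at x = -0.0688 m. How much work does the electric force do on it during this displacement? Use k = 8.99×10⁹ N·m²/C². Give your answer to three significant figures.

2.40×10⁻⁷ J

The work done by the electric force is W_field = −ΔU = −q(V_B − V_A) = q(V_A − V_B).
At A: distance to the source charge is 0.385 m; V_A = kq₁/r = -60.7 V.
At B: distance to the source charge is 0.974 m; V_B = kq₁/r = -24.0 V.
ΔV = V_B − V_A = 36.7 V.
W_field = −qΔV = −(-6.55×10⁻⁹ C)(36.7 V) = 2.40×10⁻⁷ J.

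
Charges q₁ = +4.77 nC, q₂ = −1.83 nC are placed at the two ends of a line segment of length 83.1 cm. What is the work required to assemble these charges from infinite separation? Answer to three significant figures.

-9.44×10⁻⁸ J

The work to assemble the configuration equals its total potential energy, U = Σ kqᵢqⱼ/rᵢⱼ over all pairs.
The separation is r = 0.831 m.
U = (-9.44×10⁻⁸) = -9.44×10⁻⁸ J.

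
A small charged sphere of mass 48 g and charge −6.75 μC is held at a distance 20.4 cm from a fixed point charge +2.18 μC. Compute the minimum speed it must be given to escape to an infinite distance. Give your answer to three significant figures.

To just escape, total mechanical energy must reach zero at infinity: ½mv²_min + U = 0, so ½mv²_min = −U = |kQq|/r.
|U| = |kQq|/r = (8.99×10⁹ N·m²/C²)(2.18×10⁻⁶)(6.75×10⁻⁶)/(0.204) = 0.648 J.
v_min = √(2|U|/m) = √(2·0.648/0.0480) = 5.20 m/s.

5.20 m/s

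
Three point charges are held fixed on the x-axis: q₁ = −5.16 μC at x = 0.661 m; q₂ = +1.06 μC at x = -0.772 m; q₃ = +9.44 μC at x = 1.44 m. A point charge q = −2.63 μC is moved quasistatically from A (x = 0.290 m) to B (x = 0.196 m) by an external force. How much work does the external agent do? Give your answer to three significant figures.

For quasistatic motion the external work equals the change in potential energy: W_ext = qΔV = q(V_B − V_A).
At A: distances to the source charges are 0.371 m, 1.06 m, 1.15 m; V_A = Σ kqᵢ/rᵢ = -4.23×10⁴ V.
At B: distances to the source charges are 0.465 m, 0.968 m, 1.24 m; V_B = Σ kqᵢ/rᵢ = -2.17×10⁴ V.
ΔV = V_B − V_A = 2.06×10⁴ V.
W_ext = qΔV = (-2.63×10⁻⁶ C)(2.06×10⁴ V) = -0.0541 J.

-0.0541 J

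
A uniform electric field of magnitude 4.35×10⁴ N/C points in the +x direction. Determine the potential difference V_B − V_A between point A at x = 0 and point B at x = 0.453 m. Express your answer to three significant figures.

-1.97×10⁴ V

In a uniform field, potential decreases in the direction of E: V_B − V_A = −E·Δx.
V_B − V_A = −(4.35×10⁴ V/m)(0.453 m) = -1.97×10⁴ V.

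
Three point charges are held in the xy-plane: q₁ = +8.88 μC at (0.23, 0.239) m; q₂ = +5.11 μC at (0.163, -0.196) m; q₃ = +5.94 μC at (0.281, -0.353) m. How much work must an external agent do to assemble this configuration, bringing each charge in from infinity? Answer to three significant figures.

3.11 J

The assembly work is the sum of pairwise potential energies, U = Σ_{i<j} kqᵢqⱼ/rᵢⱼ.
Pair separations: r₁₂ = 0.440 m, r₁₃ = 0.594 m, r₂₃ = 0.196 m.
U = (0.927) + (0.798) + (1.39) = 3.11 J.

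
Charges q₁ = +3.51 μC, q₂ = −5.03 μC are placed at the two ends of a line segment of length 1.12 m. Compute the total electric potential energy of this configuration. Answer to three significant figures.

The work to assemble the configuration equals its total potential energy, U = Σ kqᵢqⱼ/rᵢⱼ over all pairs.
The separation is r = 1.12 m.
U = (-0.142) = -0.142 J.

-0.142 J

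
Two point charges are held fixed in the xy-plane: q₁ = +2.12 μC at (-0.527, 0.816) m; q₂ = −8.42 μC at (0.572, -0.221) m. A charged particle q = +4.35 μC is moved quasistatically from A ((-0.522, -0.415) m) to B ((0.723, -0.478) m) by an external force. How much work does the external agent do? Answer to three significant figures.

-0.830 J

For quasistatic motion the external work equals the change in potential energy: W_ext = qΔV = q(V_B − V_A).
At A: distances to the source charges are 1.23 m, 1.11 m; V_A = Σ kqᵢ/rᵢ = -5.26×10⁴ V.
At B: distances to the source charges are 1.80 m, 0.298 m; V_B = Σ kqᵢ/rᵢ = -2.43×10⁵ V.
ΔV = V_B − V_A = -1.91×10⁵ V.
W_ext = qΔV = (4.35×10⁻⁶ C)(-1.91×10⁵ V) = -0.830 J.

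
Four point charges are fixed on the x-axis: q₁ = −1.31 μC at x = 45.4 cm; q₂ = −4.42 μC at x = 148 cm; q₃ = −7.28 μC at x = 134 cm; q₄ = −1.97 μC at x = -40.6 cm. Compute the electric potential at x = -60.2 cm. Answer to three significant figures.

-1.54×10⁵ V

The total potential is the scalar sum of each charge's contribution, V = Σ kqᵢ/rᵢ.
Distances from the field point to each charge: r₁ = 1.06 m, r₂ = 2.08 m, r₃ = 1.94 m, r₄ = 0.196 m.
V = k[(-1.31×10⁻⁶)/(1.06) + (-4.42×10⁻⁶)/(2.08) + (-7.28×10⁻⁶)/(1.94) + (-1.97×10⁻⁶)/(0.196)] = -1.54×10⁵ V.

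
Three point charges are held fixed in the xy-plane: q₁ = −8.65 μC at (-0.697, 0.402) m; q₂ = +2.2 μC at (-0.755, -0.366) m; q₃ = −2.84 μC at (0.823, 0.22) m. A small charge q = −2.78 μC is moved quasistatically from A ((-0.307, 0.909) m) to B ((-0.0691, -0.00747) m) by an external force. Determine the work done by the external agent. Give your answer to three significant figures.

-0.0565 J

For quasistatic motion the external work equals the change in potential energy: W_ext = qΔV = q(V_B − V_A).
At A: distances to the source charges are 0.640 m, 1.35 m, 1.32 m; V_A = Σ kqᵢ/rᵢ = -1.26×10⁵ V.
At B: distances to the source charges are 0.750 m, 0.774 m, 0.921 m; V_B = Σ kqᵢ/rᵢ = -1.06×10⁵ V.
ΔV = V_B − V_A = 2.03×10⁴ V.
W_ext = qΔV = (-2.78×10⁻⁶ C)(2.03×10⁴ V) = -0.0565 J.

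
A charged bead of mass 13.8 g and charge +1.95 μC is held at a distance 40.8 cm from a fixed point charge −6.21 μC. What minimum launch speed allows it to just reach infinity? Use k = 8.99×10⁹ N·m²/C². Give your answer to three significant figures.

To just escape, total mechanical energy must reach zero at infinity: ½mv²_min + U = 0, so ½mv²_min = −U = |kQq|/r.
|U| = |kQq|/r = (8.99×10⁹ N·m²/C²)(6.21×10⁻⁶)(1.95×10⁻⁶)/(0.408) = 0.267 J.
v_min = √(2|U|/m) = √(2·0.267/0.0138) = 6.22 m/s.

6.22 m/s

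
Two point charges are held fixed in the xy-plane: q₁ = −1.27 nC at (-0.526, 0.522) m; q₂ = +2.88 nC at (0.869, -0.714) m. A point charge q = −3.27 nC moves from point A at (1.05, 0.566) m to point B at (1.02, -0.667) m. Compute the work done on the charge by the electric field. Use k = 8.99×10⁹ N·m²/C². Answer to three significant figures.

4.74×10⁻⁷ J

The work done by the electric force is W_field = −ΔU = −q(V_B − V_A) = q(V_A − V_B).
At A: distances to the source charges are 1.58 m, 1.29 m; V_A = Σ kqᵢ/rᵢ = 12.8 V.
At B: distances to the source charges are 1.95 m, 0.158 m; V_B = Σ kqᵢ/rᵢ = 158 V.
ΔV = V_B − V_A = 145 V.
W_field = −qΔV = −(-3.27×10⁻⁹ C)(145 V) = 4.74×10⁻⁷ J.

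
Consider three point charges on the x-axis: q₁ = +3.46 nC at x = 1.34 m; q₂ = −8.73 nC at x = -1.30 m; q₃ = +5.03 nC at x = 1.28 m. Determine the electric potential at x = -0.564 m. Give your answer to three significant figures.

-65.8 V

Electric potential is a scalar, so the contributions from each charge add algebraically: V = Σ kqᵢ/rᵢ.
Distances from the field point to each charge: r₁ = 1.90 m, r₂ = 0.736 m, r₃ = 1.84 m.
V = k[(3.46×10⁻⁹)/(1.90) + (-8.73×10⁻⁹)/(0.736) + (5.03×10⁻⁹)/(1.84)] = -65.8 V.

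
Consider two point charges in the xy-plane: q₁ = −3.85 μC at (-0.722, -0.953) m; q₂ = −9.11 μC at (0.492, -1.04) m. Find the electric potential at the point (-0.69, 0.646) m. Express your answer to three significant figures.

-6.14×10⁴ V

Electric potential is a scalar, so the contributions from each charge add algebraically: V = Σ kqᵢ/rᵢ.
Distances from the field point to each charge: r₁ = 1.60 m, r₂ = 2.06 m.
V = k[(-3.85×10⁻⁶)/(1.60) + (-9.11×10⁻⁶)/(2.06)] = -6.14×10⁴ V.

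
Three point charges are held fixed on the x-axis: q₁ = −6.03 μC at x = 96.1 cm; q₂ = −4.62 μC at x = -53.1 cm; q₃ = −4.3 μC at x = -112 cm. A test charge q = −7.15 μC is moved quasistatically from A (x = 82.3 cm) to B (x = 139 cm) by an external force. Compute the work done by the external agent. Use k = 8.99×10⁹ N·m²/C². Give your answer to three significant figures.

-2.00 J

For quasistatic motion the external work equals the change in potential energy: W_ext = qΔV = q(V_B − V_A).
At A: distances to the source charges are 0.138 m, 1.35 m, 1.94 m; V_A = Σ kqᵢ/rᵢ = -4.43×10⁵ V.
At B: distances to the source charges are 0.429 m, 1.92 m, 2.51 m; V_B = Σ kqᵢ/rᵢ = -1.63×10⁵ V.
ΔV = V_B − V_A = 2.80×10⁵ V.
W_ext = qΔV = (-7.15×10⁻⁶ C)(2.80×10⁵ V) = -2.00 J.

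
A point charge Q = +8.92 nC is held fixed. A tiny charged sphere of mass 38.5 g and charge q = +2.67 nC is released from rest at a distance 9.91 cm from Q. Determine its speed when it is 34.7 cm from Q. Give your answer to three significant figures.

8.95×10⁻³ m/s

Only the electrostatic force acts, so mechanical energy is conserved: ½mv² = U₁ − U₂ = kQq(1/r₁ − 1/r₂).
U₁ − U₂ = (8.99×10⁹ N·m²/C²)(8.92×10⁻⁹ C)(2.67×10⁻⁹ C)(1/0.0991 − 1/0.347) = 1.54×10⁻⁶ J.
v = √(2·1.54×10⁻⁶/0.0385) = 8.95×10⁻³ m/s.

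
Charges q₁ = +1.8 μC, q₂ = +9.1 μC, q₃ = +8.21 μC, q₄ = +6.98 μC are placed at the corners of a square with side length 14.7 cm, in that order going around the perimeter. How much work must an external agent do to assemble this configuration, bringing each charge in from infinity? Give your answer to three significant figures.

13.2 J

The assembly work is the sum of pairwise potential energies, U = Σ_{i<j} kqᵢqⱼ/rᵢⱼ.
The four side pairs have separation 0.147 m and the two diagonal pairs 0.208 m.
Summing all 6 pair terms gives U = 13.2 J.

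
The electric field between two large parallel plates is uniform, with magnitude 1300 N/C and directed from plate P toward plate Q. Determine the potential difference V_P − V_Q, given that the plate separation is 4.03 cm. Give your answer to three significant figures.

In a uniform field, potential decreases in the direction of E: ΔV = −E·d for a displacement d parallel to E.
Going from Q to P is a displacement of 4.03 cm opposite to the field, so V_P − V_Q = +Ed = 52.4 V.

52.4 V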